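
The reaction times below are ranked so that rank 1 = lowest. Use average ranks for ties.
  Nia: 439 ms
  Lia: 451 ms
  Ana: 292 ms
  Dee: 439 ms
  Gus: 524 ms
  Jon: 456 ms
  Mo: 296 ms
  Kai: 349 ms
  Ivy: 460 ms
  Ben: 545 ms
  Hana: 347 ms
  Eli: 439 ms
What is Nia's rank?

6

Sorted (ascending): 292, 296, 347, 349, 439, 439, 439, 451, 456, 460, 524, 545
The 3 values of 439 occupy positions 5–7 → average rank 6.
Nia has value 439 ms → rank 6.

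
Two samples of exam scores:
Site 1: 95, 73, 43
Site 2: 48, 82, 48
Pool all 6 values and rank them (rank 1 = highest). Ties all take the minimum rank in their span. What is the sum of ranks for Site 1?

10

Sorted (descending): 95, 82, 73, 48, 48, 43
The 2 values of 48 occupy positions 4–5 → each gets rank 4.
Site 1 values → pooled ranks: 95→1, 73→3, 43→6
Rank sum = 1 + 3 + 6 = 10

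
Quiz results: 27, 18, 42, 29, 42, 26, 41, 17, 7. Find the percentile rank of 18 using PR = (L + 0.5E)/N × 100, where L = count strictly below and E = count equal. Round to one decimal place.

N = 9.
Strictly below 18: 2. Equal to 18: 1.
PR = (2 + 0.5·1)/9 × 100 = 27.8

27.8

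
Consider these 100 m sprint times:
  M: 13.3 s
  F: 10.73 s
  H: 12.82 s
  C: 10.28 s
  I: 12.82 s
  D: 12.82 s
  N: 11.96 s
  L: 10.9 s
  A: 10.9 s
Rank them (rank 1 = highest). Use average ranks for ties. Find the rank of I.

Sorted (descending): 13.3, 12.82, 12.82, 12.82, 11.96, 10.9, 10.9, 10.73, 10.28
The 3 values of 12.82 occupy positions 2–4 → average rank 3.
The 2 values of 10.9 occupy positions 6–7 → average rank (6+7)/2 = 6.5.
I has value 12.82 s → rank 3.

3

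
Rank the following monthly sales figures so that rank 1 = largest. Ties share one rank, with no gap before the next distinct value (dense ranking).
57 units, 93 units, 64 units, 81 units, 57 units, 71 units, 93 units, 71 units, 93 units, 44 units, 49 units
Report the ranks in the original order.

5, 1, 4, 2, 5, 3, 1, 3, 1, 7, 6

Sorted (descending): 93, 93, 93, 81, 71, 71, 64, 57, 57, 49, 44
The 3 values of 93 share dense rank 1.
The 2 values of 71 share dense rank 3.
The 2 values of 57 share dense rank 5.
Remaining distinct values take the next consecutive integers.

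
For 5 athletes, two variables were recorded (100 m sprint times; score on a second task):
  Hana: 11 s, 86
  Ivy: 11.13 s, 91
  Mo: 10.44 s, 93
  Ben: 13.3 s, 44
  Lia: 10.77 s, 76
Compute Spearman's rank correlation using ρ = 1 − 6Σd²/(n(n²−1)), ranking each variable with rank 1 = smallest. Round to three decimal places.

-0.600

Ranks of variable 1: 3, 4, 1, 5, 2
Ranks of variable 2: 3, 4, 5, 1, 2
d = r₁ − r₂: 0, 0, -4, 4, 0
d²: 0, 0, 16, 16, 0; Σd² = 32
ρ = 1 − 6·32/(5·24) = 1 − 192/120 = -0.600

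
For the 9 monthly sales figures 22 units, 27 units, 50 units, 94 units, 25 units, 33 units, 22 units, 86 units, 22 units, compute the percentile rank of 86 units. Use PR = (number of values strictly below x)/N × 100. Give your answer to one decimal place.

77.8

N = 9.
Strictly below 86: 7. Equal to 86: 1.
PR = 7/9 × 100 = 77.8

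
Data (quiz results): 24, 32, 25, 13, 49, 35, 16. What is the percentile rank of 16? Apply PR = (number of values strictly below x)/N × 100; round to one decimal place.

N = 7.
Strictly below 16: 1. Equal to 16: 1.
PR = 1/7 × 100 = 14.3

14.3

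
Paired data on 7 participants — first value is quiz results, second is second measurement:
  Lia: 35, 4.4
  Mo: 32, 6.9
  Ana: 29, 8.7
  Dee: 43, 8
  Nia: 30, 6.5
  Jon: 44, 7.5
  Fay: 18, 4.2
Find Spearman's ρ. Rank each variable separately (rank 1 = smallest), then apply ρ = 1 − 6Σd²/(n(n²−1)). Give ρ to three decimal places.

0.321

Ranks of variable 1: 5, 4, 2, 6, 3, 7, 1
Ranks of variable 2: 2, 4, 7, 6, 3, 5, 1
d = r₁ − r₂: 3, 0, -5, 0, 0, 2, 0
d²: 9, 0, 25, 0, 0, 4, 0; Σd² = 38
ρ = 1 − 6·38/(7·48) = 1 − 228/336 = 0.321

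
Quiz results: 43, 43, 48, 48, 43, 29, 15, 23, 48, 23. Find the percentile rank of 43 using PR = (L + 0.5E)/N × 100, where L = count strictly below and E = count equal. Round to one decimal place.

N = 10.
Strictly below 43: 4. Equal to 43: 3.
PR = (4 + 0.5·3)/10 × 100 = 55.0

55.0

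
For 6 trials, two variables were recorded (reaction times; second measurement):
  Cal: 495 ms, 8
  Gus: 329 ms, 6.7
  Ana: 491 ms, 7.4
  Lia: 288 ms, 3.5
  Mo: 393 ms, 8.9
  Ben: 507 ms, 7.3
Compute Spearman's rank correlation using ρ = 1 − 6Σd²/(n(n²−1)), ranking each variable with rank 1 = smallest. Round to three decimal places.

Ranks of variable 1: 5, 2, 4, 1, 3, 6
Ranks of variable 2: 5, 2, 4, 1, 6, 3
d = r₁ − r₂: 0, 0, 0, 0, -3, 3
d²: 0, 0, 0, 0, 9, 9; Σd² = 18
ρ = 1 − 6·18/(6·35) = 1 − 108/210 = 0.486

0.486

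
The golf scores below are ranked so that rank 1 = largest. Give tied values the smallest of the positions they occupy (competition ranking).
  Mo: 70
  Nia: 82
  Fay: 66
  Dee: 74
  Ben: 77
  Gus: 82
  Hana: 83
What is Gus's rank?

2

Sorted (descending): 83, 82, 82, 77, 74, 70, 66
The 2 values of 82 occupy positions 2–3 → each gets rank 2.
Gus has value 82 → rank 2.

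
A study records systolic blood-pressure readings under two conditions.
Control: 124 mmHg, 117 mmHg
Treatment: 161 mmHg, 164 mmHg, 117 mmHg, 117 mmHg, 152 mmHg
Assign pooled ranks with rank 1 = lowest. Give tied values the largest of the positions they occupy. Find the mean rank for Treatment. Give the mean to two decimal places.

4.80

Sorted (ascending): 117, 117, 117, 124, 152, 161, 164
The 3 values of 117 occupy positions 1–3 → each gets rank 3.
Treatment values → pooled ranks: 161→6, 164→7, 117→3, 117→3, 152→5
Mean rank = (6 + 7 + 3 + 3 + 5) / 5 = 4.80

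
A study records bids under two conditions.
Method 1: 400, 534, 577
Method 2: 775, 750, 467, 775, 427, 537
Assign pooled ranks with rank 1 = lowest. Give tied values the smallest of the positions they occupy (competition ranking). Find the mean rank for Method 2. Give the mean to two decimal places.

5.50

Sorted (ascending): 400, 427, 467, 534, 537, 577, 750, 775, 775
The 2 values of 775 occupy positions 8–9 → each gets rank 8.
Method 2 values → pooled ranks: 775→8, 750→7, 467→3, 775→8, 427→2, 537→5
Mean rank = (8 + 7 + 3 + 8 + 2 + 5) / 6 = 5.50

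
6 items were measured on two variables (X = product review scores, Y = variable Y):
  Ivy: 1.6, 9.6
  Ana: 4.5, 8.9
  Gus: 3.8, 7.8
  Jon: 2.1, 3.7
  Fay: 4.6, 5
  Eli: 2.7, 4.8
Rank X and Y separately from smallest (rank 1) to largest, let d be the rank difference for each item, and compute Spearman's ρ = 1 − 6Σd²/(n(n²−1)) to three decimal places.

-0.029

Ranks of variable 1: 1, 5, 4, 2, 6, 3
Ranks of variable 2: 6, 5, 4, 1, 3, 2
d = r₁ − r₂: -5, 0, 0, 1, 3, 1
d²: 25, 0, 0, 1, 9, 1; Σd² = 36
ρ = 1 − 6·36/(6·35) = 1 − 216/210 = -0.029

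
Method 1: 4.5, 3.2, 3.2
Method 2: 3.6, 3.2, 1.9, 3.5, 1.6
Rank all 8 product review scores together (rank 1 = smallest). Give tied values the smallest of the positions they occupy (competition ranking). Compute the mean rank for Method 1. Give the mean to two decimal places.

Sorted (ascending): 1.6, 1.9, 3.2, 3.2, 3.2, 3.5, 3.6, 4.5
The 3 values of 3.2 occupy positions 3–5 → each gets rank 3.
Method 1 values → pooled ranks: 4.5→8, 3.2→3, 3.2→3
Mean rank = (8 + 3 + 3) / 3 = 4.67

4.67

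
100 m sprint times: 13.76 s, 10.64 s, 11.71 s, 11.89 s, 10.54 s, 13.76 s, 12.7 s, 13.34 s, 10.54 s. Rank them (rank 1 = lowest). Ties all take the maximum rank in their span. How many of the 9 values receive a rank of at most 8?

Sorted (ascending): 10.54, 10.54, 10.64, 11.71, 11.89, 12.7, 13.34, 13.76, 13.76
The 2 values of 10.54 occupy positions 1–2 → each gets rank 2.
The 2 values of 13.76 occupy positions 8–9 → each gets rank 9.
Ranks ≤ 8: {2, 2, 3, 4, 5, 6, 7} → 7 values.

7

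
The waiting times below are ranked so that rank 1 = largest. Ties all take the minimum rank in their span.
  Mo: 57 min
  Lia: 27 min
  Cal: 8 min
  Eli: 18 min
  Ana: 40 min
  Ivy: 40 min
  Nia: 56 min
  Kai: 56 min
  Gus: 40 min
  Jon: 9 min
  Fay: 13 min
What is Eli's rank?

Sorted (descending): 57, 56, 56, 40, 40, 40, 27, 18, 13, 9, 8
The 2 values of 56 occupy positions 2–3 → each gets rank 2.
The 3 values of 40 occupy positions 4–6 → each gets rank 4.
Eli has value 18 min → rank 8.

8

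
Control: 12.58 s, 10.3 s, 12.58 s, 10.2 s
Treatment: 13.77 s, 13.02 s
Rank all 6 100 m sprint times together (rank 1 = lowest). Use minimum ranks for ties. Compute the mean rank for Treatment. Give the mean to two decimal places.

5.50

Sorted (ascending): 10.2, 10.3, 12.58, 12.58, 13.02, 13.77
The 2 values of 12.58 occupy positions 3–4 → each gets rank 3.
Treatment values → pooled ranks: 13.77→6, 13.02→5
Mean rank = (6 + 5) / 2 = 5.50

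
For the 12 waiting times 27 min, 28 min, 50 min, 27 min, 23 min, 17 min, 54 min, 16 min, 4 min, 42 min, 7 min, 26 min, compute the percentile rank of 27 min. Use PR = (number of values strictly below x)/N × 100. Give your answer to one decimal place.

N = 12.
Strictly below 27: 6. Equal to 27: 2.
PR = 6/12 × 100 = 50.0

50.0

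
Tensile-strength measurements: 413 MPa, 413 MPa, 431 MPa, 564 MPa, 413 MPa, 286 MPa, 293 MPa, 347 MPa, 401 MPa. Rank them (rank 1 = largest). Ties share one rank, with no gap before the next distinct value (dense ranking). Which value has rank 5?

Sorted (descending): 564, 431, 413, 413, 413, 401, 347, 293, 286
The 3 values of 413 share dense rank 3.
Remaining distinct values take the next consecutive integers.
Rank 5 → value 347.

347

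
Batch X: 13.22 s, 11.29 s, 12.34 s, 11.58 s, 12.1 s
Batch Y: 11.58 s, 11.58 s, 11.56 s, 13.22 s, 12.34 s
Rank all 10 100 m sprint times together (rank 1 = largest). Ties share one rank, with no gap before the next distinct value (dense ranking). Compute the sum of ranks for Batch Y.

16

Sorted (descending): 13.22, 13.22, 12.34, 12.34, 12.1, 11.58, 11.58, 11.58, 11.56, 11.29
The 2 values of 13.22 share dense rank 1.
The 2 values of 12.34 share dense rank 2.
The 3 values of 11.58 share dense rank 4.
Remaining distinct values take the next consecutive integers.
Batch Y values → pooled ranks: 11.58→4, 11.58→4, 11.56→5, 13.22→1, 12.34→2
Rank sum = 4 + 4 + 5 + 1 + 2 = 16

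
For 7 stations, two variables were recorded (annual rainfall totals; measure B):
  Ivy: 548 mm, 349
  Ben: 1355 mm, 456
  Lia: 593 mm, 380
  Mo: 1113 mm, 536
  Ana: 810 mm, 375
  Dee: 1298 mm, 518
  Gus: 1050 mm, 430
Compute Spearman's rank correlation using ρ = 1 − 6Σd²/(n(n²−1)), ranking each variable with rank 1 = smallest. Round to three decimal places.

Ranks of variable 1: 1, 7, 2, 5, 3, 6, 4
Ranks of variable 2: 1, 5, 3, 7, 2, 6, 4
d = r₁ − r₂: 0, 2, -1, -2, 1, 0, 0
d²: 0, 4, 1, 4, 1, 0, 0; Σd² = 10
ρ = 1 − 6·10/(7·48) = 1 − 60/336 = 0.821

0.821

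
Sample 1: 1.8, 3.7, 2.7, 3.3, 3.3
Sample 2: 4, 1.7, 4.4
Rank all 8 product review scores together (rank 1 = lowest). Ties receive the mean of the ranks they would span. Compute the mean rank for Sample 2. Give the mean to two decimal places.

Sorted (ascending): 1.7, 1.8, 2.7, 3.3, 3.3, 3.7, 4, 4.4
The 2 values of 3.3 occupy positions 4–5 → average rank (4+5)/2 = 4.5.
Sample 2 values → pooled ranks: 4→7, 1.7→1, 4.4→8
Mean rank = (7 + 1 + 8) / 3 = 5.33

5.33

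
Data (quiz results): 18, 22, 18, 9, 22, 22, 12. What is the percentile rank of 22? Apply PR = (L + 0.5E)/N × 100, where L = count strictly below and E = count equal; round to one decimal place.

N = 7.
Strictly below 22: 4. Equal to 22: 3.
PR = (4 + 0.5·3)/7 × 100 = 78.6

78.6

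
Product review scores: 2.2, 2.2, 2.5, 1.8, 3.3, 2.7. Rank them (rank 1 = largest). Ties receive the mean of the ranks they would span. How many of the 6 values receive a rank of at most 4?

3

Sorted (descending): 3.3, 2.7, 2.5, 2.2, 2.2, 1.8
The 2 values of 2.2 occupy positions 4–5 → average rank (4+5)/2 = 4.5.
Ranks ≤ 4: {1, 2, 3} → 3 values.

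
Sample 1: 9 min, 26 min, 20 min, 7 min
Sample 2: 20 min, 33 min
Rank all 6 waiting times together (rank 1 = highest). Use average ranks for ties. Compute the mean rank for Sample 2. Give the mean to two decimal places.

2.25

Sorted (descending): 33, 26, 20, 20, 9, 7
The 2 values of 20 occupy positions 3–4 → average rank (3+4)/2 = 3.5.
Sample 2 values → pooled ranks: 20→3.5, 33→1
Mean rank = (3.5 + 1) / 2 = 2.25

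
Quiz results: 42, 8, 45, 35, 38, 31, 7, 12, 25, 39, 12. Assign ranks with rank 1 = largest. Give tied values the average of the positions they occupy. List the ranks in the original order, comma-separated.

Sorted (descending): 45, 42, 39, 38, 35, 31, 25, 12, 12, 8, 7
The 2 values of 12 occupy positions 8–9 → average rank (8+9)/2 = 8.5.

2, 10, 1, 5, 4, 6, 11, 8.5, 7, 3, 8.5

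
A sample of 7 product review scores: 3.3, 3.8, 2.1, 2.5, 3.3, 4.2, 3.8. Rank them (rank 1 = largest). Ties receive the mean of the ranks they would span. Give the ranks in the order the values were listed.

Sorted (descending): 4.2, 3.8, 3.8, 3.3, 3.3, 2.5, 2.1
The 2 values of 3.8 occupy positions 2–3 → average rank (2+3)/2 = 2.5.
The 2 values of 3.3 occupy positions 4–5 → average rank (4+5)/2 = 4.5.

4.5, 2.5, 7, 6, 4.5, 1, 2.5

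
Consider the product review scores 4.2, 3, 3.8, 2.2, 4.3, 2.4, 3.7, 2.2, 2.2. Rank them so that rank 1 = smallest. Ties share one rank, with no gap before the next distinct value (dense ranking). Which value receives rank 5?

3.8

Sorted (ascending): 2.2, 2.2, 2.2, 2.4, 3, 3.7, 3.8, 4.2, 4.3
The 3 values of 2.2 share dense rank 1.
Remaining distinct values take the next consecutive integers.
Rank 5 → value 3.8.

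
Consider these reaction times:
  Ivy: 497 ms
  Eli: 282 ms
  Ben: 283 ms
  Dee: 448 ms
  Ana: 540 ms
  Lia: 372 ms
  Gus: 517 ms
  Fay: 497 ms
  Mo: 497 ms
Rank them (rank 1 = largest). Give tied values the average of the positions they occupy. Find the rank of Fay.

Sorted (descending): 540, 517, 497, 497, 497, 448, 372, 283, 282
The 3 values of 497 occupy positions 3–5 → average rank 4.
Fay has value 497 ms → rank 4.

4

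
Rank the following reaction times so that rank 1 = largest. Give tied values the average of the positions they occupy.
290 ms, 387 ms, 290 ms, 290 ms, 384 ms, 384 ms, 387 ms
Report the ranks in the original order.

6, 1.5, 6, 6, 3.5, 3.5, 1.5

Sorted (descending): 387, 387, 384, 384, 290, 290, 290
The 2 values of 387 occupy positions 1–2 → average rank (1+2)/2 = 1.5.
The 2 values of 384 occupy positions 3–4 → average rank (3+4)/2 = 3.5.
The 3 values of 290 occupy positions 5–7 → average rank 6.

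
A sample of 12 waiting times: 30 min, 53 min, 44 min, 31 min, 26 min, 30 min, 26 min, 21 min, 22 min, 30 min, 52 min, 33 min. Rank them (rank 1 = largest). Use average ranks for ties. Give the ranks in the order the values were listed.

Sorted (descending): 53, 52, 44, 33, 31, 30, 30, 30, 26, 26, 22, 21
The 3 values of 30 occupy positions 6–8 → average rank 7.
The 2 values of 26 occupy positions 9–10 → average rank (9+10)/2 = 9.5.

7, 1, 3, 5, 9.5, 7, 9.5, 12, 11, 7, 2, 4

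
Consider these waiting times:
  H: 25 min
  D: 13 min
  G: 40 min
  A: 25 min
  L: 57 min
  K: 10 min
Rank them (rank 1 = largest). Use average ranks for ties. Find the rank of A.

Sorted (descending): 57, 40, 25, 25, 13, 10
The 2 values of 25 occupy positions 3–4 → average rank (3+4)/2 = 3.5.
A has value 25 min → rank 3.5.

3.5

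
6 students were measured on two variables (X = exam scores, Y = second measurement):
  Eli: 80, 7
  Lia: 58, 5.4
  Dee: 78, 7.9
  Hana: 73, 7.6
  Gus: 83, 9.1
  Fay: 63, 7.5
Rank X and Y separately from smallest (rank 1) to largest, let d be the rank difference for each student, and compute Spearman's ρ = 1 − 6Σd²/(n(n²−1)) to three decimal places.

0.657

Ranks of variable 1: 5, 1, 4, 3, 6, 2
Ranks of variable 2: 2, 1, 5, 4, 6, 3
d = r₁ − r₂: 3, 0, -1, -1, 0, -1
d²: 9, 0, 1, 1, 0, 1; Σd² = 12
ρ = 1 − 6·12/(6·35) = 1 − 72/210 = 0.657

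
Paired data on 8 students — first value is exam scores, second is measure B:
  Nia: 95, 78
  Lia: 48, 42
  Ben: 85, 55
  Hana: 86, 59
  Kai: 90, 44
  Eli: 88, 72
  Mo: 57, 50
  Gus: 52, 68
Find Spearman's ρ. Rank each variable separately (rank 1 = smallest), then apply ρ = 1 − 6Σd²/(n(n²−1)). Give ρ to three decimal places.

0.500

Ranks of variable 1: 8, 1, 4, 5, 7, 6, 3, 2
Ranks of variable 2: 8, 1, 4, 5, 2, 7, 3, 6
d = r₁ − r₂: 0, 0, 0, 0, 5, -1, 0, -4
d²: 0, 0, 0, 0, 25, 1, 0, 16; Σd² = 42
ρ = 1 − 6·42/(8·63) = 1 − 252/504 = 0.500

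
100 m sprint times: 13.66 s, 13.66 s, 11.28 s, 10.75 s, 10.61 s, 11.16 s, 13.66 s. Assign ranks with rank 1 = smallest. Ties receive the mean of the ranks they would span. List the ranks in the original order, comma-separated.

6, 6, 4, 2, 1, 3, 6

Sorted (ascending): 10.61, 10.75, 11.16, 11.28, 13.66, 13.66, 13.66
The 3 values of 13.66 occupy positions 5–7 → average rank 6.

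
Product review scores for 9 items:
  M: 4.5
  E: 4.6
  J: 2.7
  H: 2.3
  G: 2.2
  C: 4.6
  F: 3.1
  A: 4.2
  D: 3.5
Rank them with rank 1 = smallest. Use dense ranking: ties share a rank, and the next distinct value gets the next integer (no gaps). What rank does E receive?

8

Sorted (ascending): 2.2, 2.3, 2.7, 3.1, 3.5, 4.2, 4.5, 4.6, 4.6
The 2 values of 4.6 share dense rank 8.
Remaining distinct values take the next consecutive integers.
E has value 4.6 → rank 8.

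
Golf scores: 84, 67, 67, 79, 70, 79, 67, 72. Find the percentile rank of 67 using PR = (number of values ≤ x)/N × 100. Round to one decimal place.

N = 8.
Strictly below 67: 0. Equal to 67: 3.
PR = 3/8 × 100 = 37.5

37.5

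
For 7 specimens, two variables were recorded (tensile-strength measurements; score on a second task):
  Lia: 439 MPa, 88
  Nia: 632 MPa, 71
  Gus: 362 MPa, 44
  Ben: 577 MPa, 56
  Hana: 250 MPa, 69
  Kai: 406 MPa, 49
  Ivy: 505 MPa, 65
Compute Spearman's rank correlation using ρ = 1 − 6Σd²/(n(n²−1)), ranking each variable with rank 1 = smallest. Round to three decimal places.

Ranks of variable 1: 4, 7, 2, 6, 1, 3, 5
Ranks of variable 2: 7, 6, 1, 3, 5, 2, 4
d = r₁ − r₂: -3, 1, 1, 3, -4, 1, 1
d²: 9, 1, 1, 9, 16, 1, 1; Σd² = 38
ρ = 1 − 6·38/(7·48) = 1 − 228/336 = 0.321

0.321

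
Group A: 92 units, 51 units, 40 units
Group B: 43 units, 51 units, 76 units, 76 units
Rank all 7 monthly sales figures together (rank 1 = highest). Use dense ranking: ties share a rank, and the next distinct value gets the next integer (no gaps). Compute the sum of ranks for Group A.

9

Sorted (descending): 92, 76, 76, 51, 51, 43, 40
The 2 values of 76 share dense rank 2.
The 2 values of 51 share dense rank 3.
Remaining distinct values take the next consecutive integers.
Group A values → pooled ranks: 92→1, 51→3, 40→5
Rank sum = 1 + 3 + 5 = 9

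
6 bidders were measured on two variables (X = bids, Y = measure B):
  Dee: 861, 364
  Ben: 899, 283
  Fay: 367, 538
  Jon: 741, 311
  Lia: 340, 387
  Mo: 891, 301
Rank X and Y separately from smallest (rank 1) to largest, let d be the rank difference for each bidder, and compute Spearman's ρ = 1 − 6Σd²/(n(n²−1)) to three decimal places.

-0.886

Ranks of variable 1: 4, 6, 2, 3, 1, 5
Ranks of variable 2: 4, 1, 6, 3, 5, 2
d = r₁ − r₂: 0, 5, -4, 0, -4, 3
d²: 0, 25, 16, 0, 16, 9; Σd² = 66
ρ = 1 − 6·66/(6·35) = 1 − 396/210 = -0.886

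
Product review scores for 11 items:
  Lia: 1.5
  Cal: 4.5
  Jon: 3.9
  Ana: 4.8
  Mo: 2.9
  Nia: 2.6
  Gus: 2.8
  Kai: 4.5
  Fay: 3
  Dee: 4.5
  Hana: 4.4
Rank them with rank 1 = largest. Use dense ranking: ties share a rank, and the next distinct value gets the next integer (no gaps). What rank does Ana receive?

1

Sorted (descending): 4.8, 4.5, 4.5, 4.5, 4.4, 3.9, 3, 2.9, 2.8, 2.6, 1.5
The 3 values of 4.5 share dense rank 2.
Remaining distinct values take the next consecutive integers.
Ana has value 4.8 → rank 1.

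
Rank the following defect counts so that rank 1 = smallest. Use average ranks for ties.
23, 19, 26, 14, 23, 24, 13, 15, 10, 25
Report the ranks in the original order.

Sorted (ascending): 10, 13, 14, 15, 19, 23, 23, 24, 25, 26
The 2 values of 23 occupy positions 6–7 → average rank (6+7)/2 = 6.5.

6.5, 5, 10, 3, 6.5, 8, 2, 4, 1, 9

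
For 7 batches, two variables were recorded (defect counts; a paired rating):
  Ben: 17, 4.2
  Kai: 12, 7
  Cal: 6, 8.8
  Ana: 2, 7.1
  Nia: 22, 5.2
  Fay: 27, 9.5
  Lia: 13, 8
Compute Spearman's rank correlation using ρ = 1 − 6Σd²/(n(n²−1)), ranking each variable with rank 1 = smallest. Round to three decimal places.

-0.036

Ranks of variable 1: 5, 3, 2, 1, 6, 7, 4
Ranks of variable 2: 1, 3, 6, 4, 2, 7, 5
d = r₁ − r₂: 4, 0, -4, -3, 4, 0, -1
d²: 16, 0, 16, 9, 16, 0, 1; Σd² = 58
ρ = 1 − 6·58/(7·48) = 1 − 348/336 = -0.036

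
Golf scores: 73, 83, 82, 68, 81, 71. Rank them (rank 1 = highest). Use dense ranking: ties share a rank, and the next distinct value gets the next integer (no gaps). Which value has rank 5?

Sorted (descending): 83, 82, 81, 73, 71, 68
No ties — each value takes its position as its rank.
Rank 5 → value 71.

71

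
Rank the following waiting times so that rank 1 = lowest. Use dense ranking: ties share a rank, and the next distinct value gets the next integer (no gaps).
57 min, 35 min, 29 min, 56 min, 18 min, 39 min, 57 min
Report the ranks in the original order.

6, 3, 2, 5, 1, 4, 6

Sorted (ascending): 18, 29, 35, 39, 56, 57, 57
The 2 values of 57 share dense rank 6.
Remaining distinct values take the next consecutive integers.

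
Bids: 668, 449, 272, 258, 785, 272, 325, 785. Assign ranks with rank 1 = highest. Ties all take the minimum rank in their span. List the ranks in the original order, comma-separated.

3, 4, 6, 8, 1, 6, 5, 1

Sorted (descending): 785, 785, 668, 449, 325, 272, 272, 258
The 2 values of 785 occupy positions 1–2 → each gets rank 1.
The 2 values of 272 occupy positions 6–7 → each gets rank 6.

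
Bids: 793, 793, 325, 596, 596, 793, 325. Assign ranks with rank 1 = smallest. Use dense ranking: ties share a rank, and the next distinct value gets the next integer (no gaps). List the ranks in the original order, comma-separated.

Sorted (ascending): 325, 325, 596, 596, 793, 793, 793
The 2 values of 325 share dense rank 1.
The 2 values of 596 share dense rank 2.
The 3 values of 793 share dense rank 3.

3, 3, 1, 2, 2, 3, 1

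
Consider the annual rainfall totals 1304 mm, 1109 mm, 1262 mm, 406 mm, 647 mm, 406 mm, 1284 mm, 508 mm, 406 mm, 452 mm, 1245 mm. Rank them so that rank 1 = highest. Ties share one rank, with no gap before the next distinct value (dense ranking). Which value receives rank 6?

Sorted (descending): 1304, 1284, 1262, 1245, 1109, 647, 508, 452, 406, 406, 406
The 3 values of 406 share dense rank 9.
Remaining distinct values take the next consecutive integers.
Rank 6 → value 647.

647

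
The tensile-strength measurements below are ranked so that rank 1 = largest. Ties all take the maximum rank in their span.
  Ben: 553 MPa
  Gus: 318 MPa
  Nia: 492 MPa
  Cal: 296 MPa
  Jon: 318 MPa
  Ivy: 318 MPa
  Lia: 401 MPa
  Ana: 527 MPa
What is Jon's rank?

Sorted (descending): 553, 527, 492, 401, 318, 318, 318, 296
The 3 values of 318 occupy positions 5–7 → each gets rank 7.
Jon has value 318 MPa → rank 7.

7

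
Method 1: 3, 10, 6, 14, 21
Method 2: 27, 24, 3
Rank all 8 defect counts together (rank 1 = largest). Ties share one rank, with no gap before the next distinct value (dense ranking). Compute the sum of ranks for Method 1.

25

Sorted (descending): 27, 24, 21, 14, 10, 6, 3, 3
The 2 values of 3 share dense rank 7.
Remaining distinct values take the next consecutive integers.
Method 1 values → pooled ranks: 3→7, 10→5, 6→6, 14→4, 21→3
Rank sum = 7 + 5 + 6 + 4 + 3 = 25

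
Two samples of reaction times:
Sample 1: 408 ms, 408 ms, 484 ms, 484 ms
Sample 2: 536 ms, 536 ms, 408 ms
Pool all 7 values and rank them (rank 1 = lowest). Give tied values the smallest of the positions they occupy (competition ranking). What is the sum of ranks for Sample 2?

13

Sorted (ascending): 408, 408, 408, 484, 484, 536, 536
The 3 values of 408 occupy positions 1–3 → each gets rank 1.
The 2 values of 484 occupy positions 4–5 → each gets rank 4.
The 2 values of 536 occupy positions 6–7 → each gets rank 6.
Sample 2 values → pooled ranks: 536→6, 536→6, 408→1
Rank sum = 6 + 6 + 1 = 13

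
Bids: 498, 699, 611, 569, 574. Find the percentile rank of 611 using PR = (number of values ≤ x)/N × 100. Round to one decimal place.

N = 5.
Strictly below 611: 3. Equal to 611: 1.
PR = 4/5 × 100 = 80.0

80.0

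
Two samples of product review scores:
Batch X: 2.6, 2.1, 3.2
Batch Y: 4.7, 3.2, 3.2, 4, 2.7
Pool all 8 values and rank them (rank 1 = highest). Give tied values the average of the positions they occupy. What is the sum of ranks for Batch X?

19

Sorted (descending): 4.7, 4, 3.2, 3.2, 3.2, 2.7, 2.6, 2.1
The 3 values of 3.2 occupy positions 3–5 → average rank 4.
Batch X values → pooled ranks: 2.6→7, 2.1→8, 3.2→4
Rank sum = 7 + 8 + 4 = 19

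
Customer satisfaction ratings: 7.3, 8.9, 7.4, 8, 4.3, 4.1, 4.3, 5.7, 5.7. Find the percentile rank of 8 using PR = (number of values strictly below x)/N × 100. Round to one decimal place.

77.8

N = 9.
Strictly below 8: 7. Equal to 8: 1.
PR = 7/9 × 100 = 77.8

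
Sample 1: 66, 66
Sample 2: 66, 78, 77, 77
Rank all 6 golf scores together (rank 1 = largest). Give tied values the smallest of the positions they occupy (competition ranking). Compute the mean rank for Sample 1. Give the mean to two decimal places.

Sorted (descending): 78, 77, 77, 66, 66, 66
The 2 values of 77 occupy positions 2–3 → each gets rank 2.
The 3 values of 66 occupy positions 4–6 → each gets rank 4.
Sample 1 values → pooled ranks: 66→4, 66→4
Mean rank = (4 + 4) / 2 = 4.00

4.00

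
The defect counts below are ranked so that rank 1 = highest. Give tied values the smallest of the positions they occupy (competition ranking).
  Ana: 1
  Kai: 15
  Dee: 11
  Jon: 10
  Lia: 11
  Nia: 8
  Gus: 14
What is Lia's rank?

Sorted (descending): 15, 14, 11, 11, 10, 8, 1
The 2 values of 11 occupy positions 3–4 → each gets rank 3.
Lia has value 11 → rank 3.

3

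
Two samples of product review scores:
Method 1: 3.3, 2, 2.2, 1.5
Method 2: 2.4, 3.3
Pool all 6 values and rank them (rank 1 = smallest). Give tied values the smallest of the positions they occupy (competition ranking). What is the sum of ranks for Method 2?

Sorted (ascending): 1.5, 2, 2.2, 2.4, 3.3, 3.3
The 2 values of 3.3 occupy positions 5–6 → each gets rank 5.
Method 2 values → pooled ranks: 2.4→4, 3.3→5
Rank sum = 4 + 5 = 9

9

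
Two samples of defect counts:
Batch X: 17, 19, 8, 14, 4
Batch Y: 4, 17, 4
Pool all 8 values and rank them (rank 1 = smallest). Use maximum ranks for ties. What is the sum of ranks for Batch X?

Sorted (ascending): 4, 4, 4, 8, 14, 17, 17, 19
The 3 values of 4 occupy positions 1–3 → each gets rank 3.
The 2 values of 17 occupy positions 6–7 → each gets rank 7.
Batch X values → pooled ranks: 17→7, 19→8, 8→4, 14→5, 4→3
Rank sum = 7 + 8 + 4 + 5 + 3 = 27

27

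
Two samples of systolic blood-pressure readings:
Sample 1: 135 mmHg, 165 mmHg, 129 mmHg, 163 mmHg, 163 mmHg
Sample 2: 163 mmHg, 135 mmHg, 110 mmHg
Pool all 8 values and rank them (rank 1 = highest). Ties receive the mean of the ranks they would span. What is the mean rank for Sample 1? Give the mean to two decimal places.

Sorted (descending): 165, 163, 163, 163, 135, 135, 129, 110
The 3 values of 163 occupy positions 2–4 → average rank 3.
The 2 values of 135 occupy positions 5–6 → average rank (5+6)/2 = 5.5.
Sample 1 values → pooled ranks: 135→5.5, 165→1, 129→7, 163→3, 163→3
Mean rank = (5.5 + 1 + 7 + 3 + 3) / 5 = 3.90

3.90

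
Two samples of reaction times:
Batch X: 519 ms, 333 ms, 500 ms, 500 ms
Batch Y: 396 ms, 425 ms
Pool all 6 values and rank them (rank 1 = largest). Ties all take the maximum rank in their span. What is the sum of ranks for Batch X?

Sorted (descending): 519, 500, 500, 425, 396, 333
The 2 values of 500 occupy positions 2–3 → each gets rank 3.
Batch X values → pooled ranks: 519→1, 333→6, 500→3, 500→3
Rank sum = 1 + 6 + 3 + 3 = 13

13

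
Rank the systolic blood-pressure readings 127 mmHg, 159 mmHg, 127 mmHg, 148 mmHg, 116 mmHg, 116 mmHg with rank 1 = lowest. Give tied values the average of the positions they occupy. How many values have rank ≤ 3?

2

Sorted (ascending): 116, 116, 127, 127, 148, 159
The 2 values of 116 occupy positions 1–2 → average rank (1+2)/2 = 1.5.
The 2 values of 127 occupy positions 3–4 → average rank (3+4)/2 = 3.5.
Ranks ≤ 3: {1.5, 1.5} → 2 values.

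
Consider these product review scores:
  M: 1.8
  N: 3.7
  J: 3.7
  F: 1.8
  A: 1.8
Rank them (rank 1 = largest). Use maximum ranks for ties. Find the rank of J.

2

Sorted (descending): 3.7, 3.7, 1.8, 1.8, 1.8
The 2 values of 3.7 occupy positions 1–2 → each gets rank 2.
The 3 values of 1.8 occupy positions 3–5 → each gets rank 5.
J has value 3.7 → rank 2.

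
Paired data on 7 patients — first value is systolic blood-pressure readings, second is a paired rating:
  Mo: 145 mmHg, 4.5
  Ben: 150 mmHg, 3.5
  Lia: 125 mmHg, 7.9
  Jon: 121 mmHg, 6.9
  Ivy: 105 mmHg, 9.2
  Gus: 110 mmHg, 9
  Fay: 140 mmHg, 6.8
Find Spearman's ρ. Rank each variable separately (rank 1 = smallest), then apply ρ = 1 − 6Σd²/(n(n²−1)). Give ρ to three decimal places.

Ranks of variable 1: 6, 7, 4, 3, 1, 2, 5
Ranks of variable 2: 2, 1, 5, 4, 7, 6, 3
d = r₁ − r₂: 4, 6, -1, -1, -6, -4, 2
d²: 16, 36, 1, 1, 36, 16, 4; Σd² = 110
ρ = 1 − 6·110/(7·48) = 1 − 660/336 = -0.964

-0.964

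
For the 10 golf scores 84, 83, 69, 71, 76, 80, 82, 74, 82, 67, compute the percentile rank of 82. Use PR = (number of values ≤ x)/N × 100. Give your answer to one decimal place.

N = 10.
Strictly below 82: 6. Equal to 82: 2.
PR = 8/10 × 100 = 80.0

80.0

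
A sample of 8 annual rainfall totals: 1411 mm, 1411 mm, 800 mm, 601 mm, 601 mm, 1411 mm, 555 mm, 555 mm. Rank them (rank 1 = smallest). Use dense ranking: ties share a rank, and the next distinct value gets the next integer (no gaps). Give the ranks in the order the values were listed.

4, 4, 3, 2, 2, 4, 1, 1

Sorted (ascending): 555, 555, 601, 601, 800, 1411, 1411, 1411
The 2 values of 555 share dense rank 1.
The 2 values of 601 share dense rank 2.
The 3 values of 1411 share dense rank 4.
Remaining distinct values take the next consecutive integers.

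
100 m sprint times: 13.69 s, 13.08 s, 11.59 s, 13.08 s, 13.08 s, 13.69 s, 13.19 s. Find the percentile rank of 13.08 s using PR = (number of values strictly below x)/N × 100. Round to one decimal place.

14.3

N = 7.
Strictly below 13.08: 1. Equal to 13.08: 3.
PR = 1/7 × 100 = 14.3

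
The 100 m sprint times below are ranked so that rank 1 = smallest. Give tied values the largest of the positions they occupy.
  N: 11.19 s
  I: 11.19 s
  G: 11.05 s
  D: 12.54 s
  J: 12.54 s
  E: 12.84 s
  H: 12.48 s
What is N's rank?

3

Sorted (ascending): 11.05, 11.19, 11.19, 12.48, 12.54, 12.54, 12.84
The 2 values of 11.19 occupy positions 2–3 → each gets rank 3.
The 2 values of 12.54 occupy positions 5–6 → each gets rank 6.
N has value 11.19 s → rank 3.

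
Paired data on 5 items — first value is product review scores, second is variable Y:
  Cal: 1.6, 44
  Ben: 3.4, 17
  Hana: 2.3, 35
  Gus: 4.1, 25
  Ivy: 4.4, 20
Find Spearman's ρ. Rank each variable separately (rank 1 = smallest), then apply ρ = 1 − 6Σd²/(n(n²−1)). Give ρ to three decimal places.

Ranks of variable 1: 1, 3, 2, 4, 5
Ranks of variable 2: 5, 1, 4, 3, 2
d = r₁ − r₂: -4, 2, -2, 1, 3
d²: 16, 4, 4, 1, 9; Σd² = 34
ρ = 1 − 6·34/(5·24) = 1 − 204/120 = -0.700

-0.700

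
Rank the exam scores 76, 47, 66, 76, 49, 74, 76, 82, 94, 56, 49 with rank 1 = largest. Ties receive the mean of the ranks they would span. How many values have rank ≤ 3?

Sorted (descending): 94, 82, 76, 76, 76, 74, 66, 56, 49, 49, 47
The 3 values of 76 occupy positions 3–5 → average rank 4.
The 2 values of 49 occupy positions 9–10 → average rank (9+10)/2 = 9.5.
Ranks ≤ 3: {1, 2} → 2 values.

2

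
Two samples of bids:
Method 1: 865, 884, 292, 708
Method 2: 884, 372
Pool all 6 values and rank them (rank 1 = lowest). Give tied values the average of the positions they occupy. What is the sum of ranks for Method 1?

13.5

Sorted (ascending): 292, 372, 708, 865, 884, 884
The 2 values of 884 occupy positions 5–6 → average rank (5+6)/2 = 5.5.
Method 1 values → pooled ranks: 865→4, 884→5.5, 292→1, 708→3
Rank sum = 4 + 5.5 + 1 + 3 = 13.5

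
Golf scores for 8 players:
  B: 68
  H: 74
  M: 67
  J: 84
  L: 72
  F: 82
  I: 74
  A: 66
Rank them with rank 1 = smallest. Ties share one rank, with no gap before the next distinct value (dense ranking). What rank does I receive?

Sorted (ascending): 66, 67, 68, 72, 74, 74, 82, 84
The 2 values of 74 share dense rank 5.
Remaining distinct values take the next consecutive integers.
I has value 74 → rank 5.

5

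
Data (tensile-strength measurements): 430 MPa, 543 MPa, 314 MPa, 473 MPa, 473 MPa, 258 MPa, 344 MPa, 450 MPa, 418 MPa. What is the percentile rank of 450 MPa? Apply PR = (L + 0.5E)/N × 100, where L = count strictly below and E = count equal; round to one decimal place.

61.1

N = 9.
Strictly below 450: 5. Equal to 450: 1.
PR = (5 + 0.5·1)/9 × 100 = 61.1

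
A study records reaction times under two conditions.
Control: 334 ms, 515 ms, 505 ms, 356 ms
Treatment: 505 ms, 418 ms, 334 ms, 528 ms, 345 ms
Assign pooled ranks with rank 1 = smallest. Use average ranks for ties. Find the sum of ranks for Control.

Sorted (ascending): 334, 334, 345, 356, 418, 505, 505, 515, 528
The 2 values of 334 occupy positions 1–2 → average rank (1+2)/2 = 1.5.
The 2 values of 505 occupy positions 6–7 → average rank (6+7)/2 = 6.5.
Control values → pooled ranks: 334→1.5, 515→8, 505→6.5, 356→4
Rank sum = 1.5 + 8 + 6.5 + 4 = 20

20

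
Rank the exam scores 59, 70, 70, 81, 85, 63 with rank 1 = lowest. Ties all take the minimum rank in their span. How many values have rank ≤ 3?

Sorted (ascending): 59, 63, 70, 70, 81, 85
The 2 values of 70 occupy positions 3–4 → each gets rank 3.
Ranks ≤ 3: {1, 2, 3, 3} → 4 values.

4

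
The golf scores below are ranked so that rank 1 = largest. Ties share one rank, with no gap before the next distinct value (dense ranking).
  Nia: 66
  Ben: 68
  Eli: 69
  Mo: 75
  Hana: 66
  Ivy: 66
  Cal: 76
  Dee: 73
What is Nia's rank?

6

Sorted (descending): 76, 75, 73, 69, 68, 66, 66, 66
The 3 values of 66 share dense rank 6.
Remaining distinct values take the next consecutive integers.
Nia has value 66 → rank 6.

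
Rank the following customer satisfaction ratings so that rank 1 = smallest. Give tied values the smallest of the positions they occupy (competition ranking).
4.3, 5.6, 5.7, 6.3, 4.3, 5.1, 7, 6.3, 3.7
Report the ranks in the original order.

2, 5, 6, 7, 2, 4, 9, 7, 1

Sorted (ascending): 3.7, 4.3, 4.3, 5.1, 5.6, 5.7, 6.3, 6.3, 7
The 2 values of 4.3 occupy positions 2–3 → each gets rank 2.
The 2 values of 6.3 occupy positions 7–8 → each gets rank 7.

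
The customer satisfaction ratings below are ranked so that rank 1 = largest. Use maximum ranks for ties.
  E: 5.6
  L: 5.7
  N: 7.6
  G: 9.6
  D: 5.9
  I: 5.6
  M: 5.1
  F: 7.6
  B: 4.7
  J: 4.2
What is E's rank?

Sorted (descending): 9.6, 7.6, 7.6, 5.9, 5.7, 5.6, 5.6, 5.1, 4.7, 4.2
The 2 values of 7.6 occupy positions 2–3 → each gets rank 3.
The 2 values of 5.6 occupy positions 6–7 → each gets rank 7.
E has value 5.6 → rank 7.

7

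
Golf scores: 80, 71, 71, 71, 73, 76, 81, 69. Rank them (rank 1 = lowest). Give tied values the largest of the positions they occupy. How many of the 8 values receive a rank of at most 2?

1

Sorted (ascending): 69, 71, 71, 71, 73, 76, 80, 81
The 3 values of 71 occupy positions 2–4 → each gets rank 4.
Ranks ≤ 2: {1} → 1 value.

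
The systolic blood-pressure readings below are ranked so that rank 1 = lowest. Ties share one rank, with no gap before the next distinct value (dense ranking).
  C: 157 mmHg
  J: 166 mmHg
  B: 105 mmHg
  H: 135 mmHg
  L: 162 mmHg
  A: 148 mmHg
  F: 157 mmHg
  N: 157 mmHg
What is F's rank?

Sorted (ascending): 105, 135, 148, 157, 157, 157, 162, 166
The 3 values of 157 share dense rank 4.
Remaining distinct values take the next consecutive integers.
F has value 157 mmHg → rank 4.

4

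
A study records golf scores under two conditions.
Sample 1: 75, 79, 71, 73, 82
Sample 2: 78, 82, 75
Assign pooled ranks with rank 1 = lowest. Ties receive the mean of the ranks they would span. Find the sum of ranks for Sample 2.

Sorted (ascending): 71, 73, 75, 75, 78, 79, 82, 82
The 2 values of 75 occupy positions 3–4 → average rank (3+4)/2 = 3.5.
The 2 values of 82 occupy positions 7–8 → average rank (7+8)/2 = 7.5.
Sample 2 values → pooled ranks: 78→5, 82→7.5, 75→3.5
Rank sum = 5 + 7.5 + 3.5 = 16

16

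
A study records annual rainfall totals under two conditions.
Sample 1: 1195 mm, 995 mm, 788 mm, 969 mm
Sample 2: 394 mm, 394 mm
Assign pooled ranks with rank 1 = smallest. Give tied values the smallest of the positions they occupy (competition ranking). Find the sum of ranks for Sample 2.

Sorted (ascending): 394, 394, 788, 969, 995, 1195
The 2 values of 394 occupy positions 1–2 → each gets rank 1.
Sample 2 values → pooled ranks: 394→1, 394→1
Rank sum = 1 + 1 = 2

2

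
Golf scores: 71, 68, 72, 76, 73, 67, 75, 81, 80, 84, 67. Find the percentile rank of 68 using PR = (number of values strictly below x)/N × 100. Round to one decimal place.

18.2

N = 11.
Strictly below 68: 2. Equal to 68: 1.
PR = 2/11 × 100 = 18.2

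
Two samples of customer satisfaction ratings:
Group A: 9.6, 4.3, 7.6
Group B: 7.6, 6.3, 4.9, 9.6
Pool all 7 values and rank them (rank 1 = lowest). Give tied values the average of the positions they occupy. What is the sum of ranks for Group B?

Sorted (ascending): 4.3, 4.9, 6.3, 7.6, 7.6, 9.6, 9.6
The 2 values of 7.6 occupy positions 4–5 → average rank (4+5)/2 = 4.5.
The 2 values of 9.6 occupy positions 6–7 → average rank (6+7)/2 = 6.5.
Group B values → pooled ranks: 7.6→4.5, 6.3→3, 4.9→2, 9.6→6.5
Rank sum = 4.5 + 3 + 2 + 6.5 = 16

16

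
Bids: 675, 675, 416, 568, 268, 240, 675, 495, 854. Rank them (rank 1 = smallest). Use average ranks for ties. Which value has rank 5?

568

Sorted (ascending): 240, 268, 416, 495, 568, 675, 675, 675, 854
The 3 values of 675 occupy positions 6–8 → average rank 7.
Rank 5 → value 568.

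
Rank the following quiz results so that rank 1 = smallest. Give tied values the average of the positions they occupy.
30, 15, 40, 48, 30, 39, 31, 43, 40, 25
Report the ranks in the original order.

3.5, 1, 7.5, 10, 3.5, 6, 5, 9, 7.5, 2

Sorted (ascending): 15, 25, 30, 30, 31, 39, 40, 40, 43, 48
The 2 values of 30 occupy positions 3–4 → average rank (3+4)/2 = 3.5.
The 2 values of 40 occupy positions 7–8 → average rank (7+8)/2 = 7.5.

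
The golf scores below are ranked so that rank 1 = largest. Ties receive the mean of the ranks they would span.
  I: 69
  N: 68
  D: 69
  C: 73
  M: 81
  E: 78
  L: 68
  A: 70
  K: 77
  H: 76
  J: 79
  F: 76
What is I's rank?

Sorted (descending): 81, 79, 78, 77, 76, 76, 73, 70, 69, 69, 68, 68
The 2 values of 76 occupy positions 5–6 → average rank (5+6)/2 = 5.5.
The 2 values of 69 occupy positions 9–10 → average rank (9+10)/2 = 9.5.
The 2 values of 68 occupy positions 11–12 → average rank (11+12)/2 = 11.5.
I has value 69 → rank 9.5.

9.5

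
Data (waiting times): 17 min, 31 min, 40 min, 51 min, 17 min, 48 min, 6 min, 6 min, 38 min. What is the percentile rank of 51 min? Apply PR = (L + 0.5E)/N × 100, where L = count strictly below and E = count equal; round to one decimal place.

94.4

N = 9.
Strictly below 51: 8. Equal to 51: 1.
PR = (8 + 0.5·1)/9 × 100 = 94.4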